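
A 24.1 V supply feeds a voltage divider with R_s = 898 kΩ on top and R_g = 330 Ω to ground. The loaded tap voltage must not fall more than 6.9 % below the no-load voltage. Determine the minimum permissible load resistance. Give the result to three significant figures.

R_L(min) ≈ 4.45 kΩ

Output resistance R_th = R_s‖R_g = (898000 × 330)/898300 = 329.9 Ω.
The fractional drop is R_th/(R_th + R_L); requiring this ≤ 0.0690 gives R_L ≥ R_th(1/0.0690 − 1) = 329.9 × 13.49 = 4.45 kΩ.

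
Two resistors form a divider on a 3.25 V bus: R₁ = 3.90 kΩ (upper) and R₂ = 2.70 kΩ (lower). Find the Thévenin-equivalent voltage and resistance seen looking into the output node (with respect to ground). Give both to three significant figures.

V_th is the open-circuit tap voltage: 3.25 × 2.70/(3.90 + 2.70) = 1.33 V.
With the supply zeroed, R₁ and R₂ appear in parallel from the tap: R_th = R₁‖R₂ = (3.90 × 2.70)/6.600 = 1.60 kΩ.

V_th = 1.33 V, R_th = 1.60 kΩ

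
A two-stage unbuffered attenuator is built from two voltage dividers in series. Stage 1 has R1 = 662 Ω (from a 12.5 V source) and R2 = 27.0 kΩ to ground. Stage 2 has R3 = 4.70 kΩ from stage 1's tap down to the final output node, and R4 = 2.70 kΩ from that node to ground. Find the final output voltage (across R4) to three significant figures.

Stage 2 presents R3+R4 = 7400 Ω as a load on stage 1's tap.
Stage 1's lower leg becomes R2‖(R3+R4) = 5808 Ω, so V_mid = 12.5 × 5808/6470 = 11.22 V.
Stage 2 is itself unloaded: V_out = V_mid × R4/(R3+R4) = 11.22 × 2700/7400 = 4.09 V.

V_out ≈ 4.09 V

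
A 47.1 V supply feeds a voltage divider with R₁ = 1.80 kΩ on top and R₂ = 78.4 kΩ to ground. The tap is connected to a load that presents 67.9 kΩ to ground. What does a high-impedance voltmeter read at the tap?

V_out ≈ 44.9 V

The load sits in parallel with R₂: R₂‖R_L = (78.4 × 67.9) / (78.4 + 67.9) = 36.39 kΩ.
V_out = 47.1 × 36.39 / (1.80 + 36.39) = 47.1 × 36.39/38.19 = 44.9 V.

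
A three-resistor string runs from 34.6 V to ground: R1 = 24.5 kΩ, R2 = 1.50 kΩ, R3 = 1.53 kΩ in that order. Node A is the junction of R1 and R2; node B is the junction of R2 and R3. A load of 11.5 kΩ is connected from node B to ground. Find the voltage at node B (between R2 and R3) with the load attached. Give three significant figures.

V ≈ 1.71 V

At node B, R3 is in parallel with the load: R3‖R_L = 1.350 kΩ.
Below node A the resistance is R2 + (R3‖R_L) = 2.850 kΩ, so V_A = 34.6 × 2.850/27.35 = 3.606 V.
Then V_B = V_A × (R3‖R_L)/(R2 + R3‖R_L) = 3.606 × 1.350/2.850 = 1.71 V.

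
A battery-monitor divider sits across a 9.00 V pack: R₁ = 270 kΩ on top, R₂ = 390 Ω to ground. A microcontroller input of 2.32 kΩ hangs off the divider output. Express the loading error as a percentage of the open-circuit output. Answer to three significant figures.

14.4 %

Unloaded V = 9.00 × 390/270400 = 0.012981 V.
Loaded: R₂‖R_L = 333.9 Ω, giving V = 9.00 × 333.9/270300 = 0.011115 V.
Drop = (0.012981 − 0.011115) / 0.012981 = 14.4 %.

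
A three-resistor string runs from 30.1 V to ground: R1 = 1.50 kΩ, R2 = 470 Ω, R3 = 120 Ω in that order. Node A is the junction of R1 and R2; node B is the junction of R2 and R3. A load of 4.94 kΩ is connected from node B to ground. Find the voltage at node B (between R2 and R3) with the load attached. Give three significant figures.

V ≈ 1.69 V

At node B, R3 is in parallel with the load: R3‖R_L = 117.2 Ω.
Below node A the resistance is R2 + (R3‖R_L) = 587.2 Ω, so V_A = 30.1 × 587.2/2087 = 8.468 V.
Then V_B = V_A × (R3‖R_L)/(R2 + R3‖R_L) = 8.468 × 117.2/587.2 = 1.69 V.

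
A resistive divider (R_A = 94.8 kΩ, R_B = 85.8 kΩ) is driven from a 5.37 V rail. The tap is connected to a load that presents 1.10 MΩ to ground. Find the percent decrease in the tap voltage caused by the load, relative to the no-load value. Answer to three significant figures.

3.93 %

The divider's output (Thévenin) resistance is R_A‖R_B = 45.04 kΩ.
Fractional drop under load = R_th/(R_th + R_L) = 45.04 / (45.04 + 1100) = 0.03933.
So the output falls by 3.93 %.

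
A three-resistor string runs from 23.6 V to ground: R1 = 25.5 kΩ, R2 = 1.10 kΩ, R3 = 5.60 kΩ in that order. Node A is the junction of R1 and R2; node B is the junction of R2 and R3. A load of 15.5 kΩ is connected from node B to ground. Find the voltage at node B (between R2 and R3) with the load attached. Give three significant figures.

At node B, R3 is in parallel with the load: R3‖R_L = 4.114 kΩ.
Below node A the resistance is R2 + (R3‖R_L) = 5.214 kΩ, so V_A = 23.6 × 5.214/30.71 = 4.006 V.
Then V_B = V_A × (R3‖R_L)/(R2 + R3‖R_L) = 4.006 × 4.114/5.214 = 3.16 V.

V ≈ 3.16 V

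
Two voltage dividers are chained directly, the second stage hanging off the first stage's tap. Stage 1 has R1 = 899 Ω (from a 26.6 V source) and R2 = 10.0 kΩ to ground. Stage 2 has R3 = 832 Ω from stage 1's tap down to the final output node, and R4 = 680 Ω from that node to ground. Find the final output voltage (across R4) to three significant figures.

V_out ≈ 7.10 V

Stage 2 presents R3+R4 = 1512 Ω as a load on stage 1's tap.
Stage 1's lower leg becomes R2‖(R3+R4) = 1313 Ω, so V_mid = 26.6 × 1313/2212 = 15.79 V.
Stage 2 is itself unloaded: V_out = V_mid × R4/(R3+R4) = 15.79 × 680/1512 = 7.10 V.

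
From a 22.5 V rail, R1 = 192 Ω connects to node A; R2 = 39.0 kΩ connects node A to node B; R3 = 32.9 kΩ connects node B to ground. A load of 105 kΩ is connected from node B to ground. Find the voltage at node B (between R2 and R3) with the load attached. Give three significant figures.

At node B, R3 is in parallel with the load: R3‖R_L = 25050 Ω.
Below node A the resistance is R2 + (R3‖R_L) = 64050 Ω, so V_A = 22.5 × 64050/64240 = 22.43 V.
Then V_B = V_A × (R3‖R_L)/(R2 + R3‖R_L) = 22.43 × 25050/64050 = 8.77 V.

V ≈ 8.77 V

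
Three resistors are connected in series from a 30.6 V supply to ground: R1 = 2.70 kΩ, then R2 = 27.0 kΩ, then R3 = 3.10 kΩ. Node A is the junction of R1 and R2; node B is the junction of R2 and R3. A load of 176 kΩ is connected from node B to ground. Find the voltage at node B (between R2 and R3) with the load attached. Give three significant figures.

At node B, R3 is in parallel with the load: R3‖R_L = 3.046 kΩ.
Below node A the resistance is R2 + (R3‖R_L) = 30.05 kΩ, so V_A = 30.6 × 30.05/32.75 = 28.08 V.
Then V_B = V_A × (R3‖R_L)/(R2 + R3‖R_L) = 28.08 × 3.046/30.05 = 2.85 V.

V ≈ 2.85 V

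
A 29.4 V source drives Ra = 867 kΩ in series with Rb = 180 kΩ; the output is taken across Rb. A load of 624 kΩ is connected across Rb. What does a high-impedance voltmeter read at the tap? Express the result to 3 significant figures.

V_out ≈ 4.08 V

The load sits in parallel with Rb: Rb‖R_L = (180 × 624) / (180 + 624) = 139.7 kΩ.
V_out = 29.4 × 139.7 / (867 + 139.7) = 29.4 × 139.7/1007 = 4.08 V.
(Unloaded it would have been 5.05 V.)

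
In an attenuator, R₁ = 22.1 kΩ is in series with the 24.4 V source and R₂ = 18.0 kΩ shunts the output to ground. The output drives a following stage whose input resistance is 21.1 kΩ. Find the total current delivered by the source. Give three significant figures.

I ≈ 0.767 mA

R₂‖R_L = 9.714 kΩ, so the source sees R₁ + R₂‖R_L = 31.81 kΩ.
I = 24.4 V / 31.81 kΩ = 0.767 mA.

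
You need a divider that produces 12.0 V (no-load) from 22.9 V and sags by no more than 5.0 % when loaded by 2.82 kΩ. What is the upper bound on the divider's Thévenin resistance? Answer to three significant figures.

R_th ≤ 148 Ω

Loading drop = R_th/(R_th + R_L) ≤ 0.0500, so R_th ≤ R_L · ε/(1−ε) = 2.82 kΩ × 0.0500/0.9500 = 148 Ω.
(Any R1, R2 with R2/(R1+R2) = 0.524 and R1‖R2 ≤ 148 Ω will meet the spec.)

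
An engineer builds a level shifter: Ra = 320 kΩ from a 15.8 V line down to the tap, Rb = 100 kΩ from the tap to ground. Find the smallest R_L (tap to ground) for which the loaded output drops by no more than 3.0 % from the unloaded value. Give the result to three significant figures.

Output resistance R_th = Ra‖Rb = (320 × 100)/420.0 = 76.19 kΩ.
The fractional drop is R_th/(R_th + R_L); requiring this ≤ 0.0300 gives R_L ≥ R_th(1/0.0300 − 1) = 76.19 × 32.33 = 2.46 MΩ.

R_L(min) ≈ 2.46 MΩ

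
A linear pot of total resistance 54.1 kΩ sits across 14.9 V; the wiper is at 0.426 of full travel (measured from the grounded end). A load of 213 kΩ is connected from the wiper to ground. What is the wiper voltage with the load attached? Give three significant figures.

V ≈ 5.98 V

The wiper splits the pot into (1−α)R = 31.05 kΩ above and αR = 23.05 kΩ below.
Lower section ‖ load = 20.80 kΩ.
V_wiper = 14.9 × 20.80/(31.05 + 20.80) = 5.98 V.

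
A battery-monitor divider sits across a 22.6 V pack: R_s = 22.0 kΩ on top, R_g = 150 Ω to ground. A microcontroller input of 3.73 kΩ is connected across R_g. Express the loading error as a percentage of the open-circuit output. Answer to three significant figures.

3.84 %

The divider's output (Thévenin) resistance is R_s‖R_g = 149.0 Ω.
Fractional drop under load = R_th/(R_th + R_L) = 149.0 / (149.0 + 3730) = 0.03841.
So the output falls by 3.84 %.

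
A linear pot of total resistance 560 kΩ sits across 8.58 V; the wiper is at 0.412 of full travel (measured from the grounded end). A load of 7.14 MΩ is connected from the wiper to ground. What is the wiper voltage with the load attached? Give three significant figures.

V ≈ 3.47 V

The wiper splits the pot into (1−α)R = 329.3 kΩ above and αR = 230.7 kΩ below.
Lower section ‖ load = 223.5 kΩ.
V_wiper = 8.58 × 223.5/(329.3 + 223.5) = 3.47 V.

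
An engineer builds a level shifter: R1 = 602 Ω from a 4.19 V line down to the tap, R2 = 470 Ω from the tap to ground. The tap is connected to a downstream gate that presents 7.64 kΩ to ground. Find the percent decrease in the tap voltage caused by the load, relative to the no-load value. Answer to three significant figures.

3.34 %

The divider's output (Thévenin) resistance is R1‖R2 = 263.9 Ω.
Fractional drop under load = R_th/(R_th + R_L) = 263.9 / (263.9 + 7640) = 0.03339.
So the output falls by 3.34 %.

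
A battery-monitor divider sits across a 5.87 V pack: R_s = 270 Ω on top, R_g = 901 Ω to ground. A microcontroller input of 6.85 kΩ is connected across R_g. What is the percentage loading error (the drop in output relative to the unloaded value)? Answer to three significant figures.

2.94 %

The divider's output (Thévenin) resistance is R_s‖R_g = 207.7 Ω.
Fractional drop under load = R_th/(R_th + R_L) = 207.7 / (207.7 + 6850) = 0.02944.
So the output falls by 2.94 %.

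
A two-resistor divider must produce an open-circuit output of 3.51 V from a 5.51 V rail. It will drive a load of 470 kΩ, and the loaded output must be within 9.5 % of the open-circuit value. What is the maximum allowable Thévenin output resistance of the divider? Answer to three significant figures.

Loading drop = R_th/(R_th + R_L) ≤ 0.0950, so R_th ≤ R_L · ε/(1−ε) = 470 kΩ × 0.0950/0.9050 = 49.3 kΩ.
(Any R1, R2 with R2/(R1+R2) = 0.637 and R1‖R2 ≤ 49.3 kΩ will meet the spec.)

R_th ≤ 49.3 kΩ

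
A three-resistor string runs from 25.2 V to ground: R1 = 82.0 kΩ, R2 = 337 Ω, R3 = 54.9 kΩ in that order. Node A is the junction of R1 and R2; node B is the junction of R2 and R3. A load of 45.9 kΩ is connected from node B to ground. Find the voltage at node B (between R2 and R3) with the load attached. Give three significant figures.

At node B, R3 is in parallel with the load: R3‖R_L = 25000 Ω.
Below node A the resistance is R2 + (R3‖R_L) = 25340 Ω, so V_A = 25.2 × 25340/107300 = 5.948 V.
Then V_B = V_A × (R3‖R_L)/(R2 + R3‖R_L) = 5.948 × 25000/25340 = 5.87 V.

V ≈ 5.87 V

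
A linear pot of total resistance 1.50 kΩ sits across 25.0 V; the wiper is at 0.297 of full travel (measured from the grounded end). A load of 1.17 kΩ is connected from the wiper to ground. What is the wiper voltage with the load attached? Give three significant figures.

V ≈ 5.86 V

The wiper splits the pot into (1−α)R = 1054 Ω above and αR = 445.5 Ω below.
Lower section ‖ load = 322.6 Ω.
V_wiper = 25.0 × 322.6/(1054 + 322.6) = 5.86 V.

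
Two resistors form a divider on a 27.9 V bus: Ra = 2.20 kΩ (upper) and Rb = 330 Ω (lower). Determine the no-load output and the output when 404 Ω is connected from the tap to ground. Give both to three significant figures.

Open-circuit: V = 27.9 × 330/(2200 + 330) = 3.64 V.
With the load, Rb becomes Rb‖R_L = 181.6 Ω, so V = 27.9 × 181.6/2382 = 2.13 V.

Unloaded: 3.64 V; loaded: 2.13 V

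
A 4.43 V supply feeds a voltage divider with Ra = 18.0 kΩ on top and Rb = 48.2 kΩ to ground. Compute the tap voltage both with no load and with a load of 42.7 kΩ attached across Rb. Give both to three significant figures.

Open-circuit: V = 4.43 × 48.2/(18.0 + 48.2) = 3.23 V.
With the load, Rb becomes Rb‖R_L = 22.64 kΩ, so V = 4.43 × 22.64/40.64 = 2.47 V.

Unloaded: 3.23 V; loaded: 2.47 V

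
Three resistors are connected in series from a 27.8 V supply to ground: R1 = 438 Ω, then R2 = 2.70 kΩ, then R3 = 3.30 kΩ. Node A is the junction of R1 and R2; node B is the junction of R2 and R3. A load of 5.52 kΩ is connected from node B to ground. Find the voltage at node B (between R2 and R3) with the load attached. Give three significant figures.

V ≈ 11.0 V

At node B, R3 is in parallel with the load: R3‖R_L = 2065 Ω.
Below node A the resistance is R2 + (R3‖R_L) = 4765 Ω, so V_A = 27.8 × 4765/5203 = 25.46 V.
Then V_B = V_A × (R3‖R_L)/(R2 + R3‖R_L) = 25.46 × 2065/4765 = 11.0 V.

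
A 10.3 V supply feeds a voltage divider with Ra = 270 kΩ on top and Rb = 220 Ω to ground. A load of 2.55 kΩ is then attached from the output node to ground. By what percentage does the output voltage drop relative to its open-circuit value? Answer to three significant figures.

The divider's output (Thévenin) resistance is Ra‖Rb = 219.8 Ω.
Fractional drop under load = R_th/(R_th + R_L) = 219.8 / (219.8 + 2550) = 0.07936.
So the output falls by 7.94 %.

7.94 %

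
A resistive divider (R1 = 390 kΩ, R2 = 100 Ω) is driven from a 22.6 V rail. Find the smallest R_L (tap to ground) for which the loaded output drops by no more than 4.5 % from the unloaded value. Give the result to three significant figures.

Output resistance R_th = R1‖R2 = (390000 × 100)/390100 = 99.97 Ω.
The fractional drop is R_th/(R_th + R_L); requiring this ≤ 0.0450 gives R_L ≥ R_th(1/0.0450 − 1) = 99.97 × 21.22 = 2.12 kΩ.

R_L(min) ≈ 2.12 kΩ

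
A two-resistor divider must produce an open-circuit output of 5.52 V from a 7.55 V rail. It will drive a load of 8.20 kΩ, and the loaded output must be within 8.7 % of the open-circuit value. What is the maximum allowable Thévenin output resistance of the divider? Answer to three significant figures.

R_th ≤ 781 Ω

Loading drop = R_th/(R_th + R_L) ≤ 0.0870, so R_th ≤ R_L · ε/(1−ε) = 8.20 kΩ × 0.0870/0.9130 = 781 Ω.
(Any R1, R2 with R2/(R1+R2) = 0.731 and R1‖R2 ≤ 781 Ω will meet the spec.)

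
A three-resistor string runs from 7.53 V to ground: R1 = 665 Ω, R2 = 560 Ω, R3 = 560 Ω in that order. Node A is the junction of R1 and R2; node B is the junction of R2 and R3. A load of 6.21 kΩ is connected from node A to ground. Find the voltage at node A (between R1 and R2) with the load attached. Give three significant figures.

Below node A the series string R2+R3 = 1120 Ω sits in parallel with the 6210 Ω load: 948.9 Ω.
V_A = 7.53 × 948.9/(665 + 948.9) = 4.43 V.

V ≈ 4.43 V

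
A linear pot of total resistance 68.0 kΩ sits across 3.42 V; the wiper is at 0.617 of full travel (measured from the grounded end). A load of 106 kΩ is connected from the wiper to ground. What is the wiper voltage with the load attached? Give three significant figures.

V ≈ 1.83 V

The wiper splits the pot into (1−α)R = 26.04 kΩ above and αR = 41.96 kΩ below.
Lower section ‖ load = 30.06 kΩ.
V_wiper = 3.42 × 30.06/(26.04 + 30.06) = 1.83 V.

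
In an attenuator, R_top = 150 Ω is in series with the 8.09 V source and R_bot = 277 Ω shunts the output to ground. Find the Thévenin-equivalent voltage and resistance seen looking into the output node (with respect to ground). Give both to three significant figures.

V_th = 5.25 V, R_th = 97.3 Ω

V_th is the open-circuit tap voltage: 8.09 × 277/(150 + 277) = 5.25 V.
With the supply zeroed, R_top and R_bot appear in parallel from the tap: R_th = R_top‖R_bot = (150 × 277)/427.0 = 97.3 Ω.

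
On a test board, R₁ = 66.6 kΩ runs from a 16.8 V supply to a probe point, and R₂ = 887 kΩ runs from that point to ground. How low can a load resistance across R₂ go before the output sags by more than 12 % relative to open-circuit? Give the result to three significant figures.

Output resistance R_th = R₁‖R₂ = (66.6 × 887)/953.6 = 61.95 kΩ.
The fractional drop is R_th/(R_th + R_L); requiring this ≤ 0.120 gives R_L ≥ R_th(1/0.120 − 1) = 61.95 × 7.333 = 454 kΩ.

R_L(min) ≈ 454 kΩ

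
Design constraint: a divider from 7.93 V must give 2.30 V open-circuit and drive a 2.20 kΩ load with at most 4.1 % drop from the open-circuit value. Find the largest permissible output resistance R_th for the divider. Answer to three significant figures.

R_th ≤ 94.1 Ω

Loading drop = R_th/(R_th + R_L) ≤ 0.0410, so R_th ≤ R_L · ε/(1−ε) = 2.20 kΩ × 0.0410/0.9590 = 94.1 Ω.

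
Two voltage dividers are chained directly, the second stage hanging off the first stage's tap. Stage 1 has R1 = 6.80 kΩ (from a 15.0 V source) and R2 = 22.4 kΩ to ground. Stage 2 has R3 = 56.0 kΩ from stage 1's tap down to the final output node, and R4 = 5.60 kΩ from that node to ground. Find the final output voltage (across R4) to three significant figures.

Stage 2 presents R3+R4 = 61.60 kΩ as a load on stage 1's tap.
Stage 1's lower leg becomes R2‖(R3+R4) = 16.43 kΩ, so V_mid = 15.0 × 16.43/23.23 = 10.61 V.
Stage 2 is itself unloaded: V_out = V_mid × R4/(R3+R4) = 10.61 × 5.60/61.60 = 0.964 V.

V_out ≈ 0.964 V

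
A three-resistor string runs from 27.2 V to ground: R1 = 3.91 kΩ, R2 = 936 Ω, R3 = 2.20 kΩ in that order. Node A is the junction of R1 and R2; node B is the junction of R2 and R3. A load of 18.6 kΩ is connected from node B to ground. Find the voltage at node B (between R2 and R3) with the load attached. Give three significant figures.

At node B, R3 is in parallel with the load: R3‖R_L = 1967 Ω.
Below node A the resistance is R2 + (R3‖R_L) = 2903 Ω, so V_A = 27.2 × 2903/6813 = 11.59 V.
Then V_B = V_A × (R3‖R_L)/(R2 + R3‖R_L) = 11.59 × 1967/2903 = 7.85 V.

V ≈ 7.85 V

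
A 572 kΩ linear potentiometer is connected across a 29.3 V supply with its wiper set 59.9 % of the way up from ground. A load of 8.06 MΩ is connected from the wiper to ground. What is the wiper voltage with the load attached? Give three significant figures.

The wiper splits the pot into (1−α)R = 229.4 kΩ above and αR = 342.6 kΩ below.
Lower section ‖ load = 328.7 kΩ.
V_wiper = 29.3 × 328.7/(229.4 + 328.7) = 17.3 V.

V ≈ 17.3 V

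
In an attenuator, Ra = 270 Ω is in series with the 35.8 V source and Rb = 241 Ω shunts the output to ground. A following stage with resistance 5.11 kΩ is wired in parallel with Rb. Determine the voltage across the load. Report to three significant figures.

V_out ≈ 16.5 V

The load sits in parallel with Rb: Rb‖R_L = (241 × 5110) / (241 + 5110) = 230.1 Ω.
V_out = 35.8 × 230.1 / (270 + 230.1) = 35.8 × 230.1/500.1 = 16.5 V.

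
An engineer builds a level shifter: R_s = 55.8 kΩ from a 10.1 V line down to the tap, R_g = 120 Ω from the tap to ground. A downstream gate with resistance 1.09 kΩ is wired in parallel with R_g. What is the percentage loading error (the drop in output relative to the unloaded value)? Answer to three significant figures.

9.90 %

The divider's output (Thévenin) resistance is R_s‖R_g = 119.7 Ω.
Fractional drop under load = R_th/(R_th + R_L) = 119.7 / (119.7 + 1090) = 0.09898.
So the output falls by 9.90 %.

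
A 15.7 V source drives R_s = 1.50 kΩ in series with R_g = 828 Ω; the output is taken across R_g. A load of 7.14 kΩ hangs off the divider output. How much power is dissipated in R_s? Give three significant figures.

Total resistance from the source is R_s + (R_g‖R_L) = 2242 Ω, so I = 15.7/2242 Ω = 7.003 mA.
P = I²·R_s = (7.003 mA)² × 1.50 kΩ = 73.6 mW.

P ≈ 73.6 mW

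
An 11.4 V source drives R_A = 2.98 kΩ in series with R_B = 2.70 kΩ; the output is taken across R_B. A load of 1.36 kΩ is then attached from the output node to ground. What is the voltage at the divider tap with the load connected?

The load sits in parallel with R_B: R_B‖R_L = (2.70 × 1.36) / (2.70 + 1.36) = 0.9044 kΩ.
V_out = 11.4 × 0.9044 / (2.98 + 0.9044) = 11.4 × 0.9044/3.884 = 2.65 V.
(Unloaded it would have been 5.42 V.)

V_out ≈ 2.65 V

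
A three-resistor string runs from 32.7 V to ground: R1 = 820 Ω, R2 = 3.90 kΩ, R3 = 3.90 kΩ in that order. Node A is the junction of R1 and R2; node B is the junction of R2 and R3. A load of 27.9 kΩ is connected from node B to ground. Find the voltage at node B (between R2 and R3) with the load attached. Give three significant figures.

At node B, R3 is in parallel with the load: R3‖R_L = 3422 Ω.
Below node A the resistance is R2 + (R3‖R_L) = 7322 Ω, so V_A = 32.7 × 7322/8142 = 29.41 V.
Then V_B = V_A × (R3‖R_L)/(R2 + R3‖R_L) = 29.41 × 3422/7322 = 13.7 V.

V ≈ 13.7 V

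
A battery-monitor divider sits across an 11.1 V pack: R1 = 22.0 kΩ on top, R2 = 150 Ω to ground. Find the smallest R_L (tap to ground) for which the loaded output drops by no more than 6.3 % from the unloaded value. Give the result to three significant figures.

R_L(min) ≈ 2.22 kΩ

Output resistance R_th = R1‖R2 = (22000 × 150)/22150 = 149.0 Ω.
The fractional drop is R_th/(R_th + R_L); requiring this ≤ 0.0630 gives R_L ≥ R_th(1/0.0630 − 1) = 149.0 × 14.87 = 2.22 kΩ.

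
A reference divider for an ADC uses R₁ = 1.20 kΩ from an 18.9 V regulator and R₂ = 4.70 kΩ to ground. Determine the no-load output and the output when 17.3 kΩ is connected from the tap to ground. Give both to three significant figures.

Open-circuit: V = 18.9 × 4.70/(1.20 + 4.70) = 15.1 V.
With the load, R₂ becomes R₂‖R_L = 3.696 kΩ, so V = 18.9 × 3.696/4.896 = 14.3 V.

Unloaded: 15.1 V; loaded: 14.3 V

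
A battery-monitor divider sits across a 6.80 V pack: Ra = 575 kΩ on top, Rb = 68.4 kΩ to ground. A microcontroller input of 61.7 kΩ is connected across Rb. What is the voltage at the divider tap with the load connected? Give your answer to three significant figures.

The load sits in parallel with Rb: Rb‖R_L = (68.4 × 61.7) / (68.4 + 61.7) = 32.44 kΩ.
V_out = 6.80 × 32.44 / (575 + 32.44) = 6.80 × 32.44/607.4 = 0.363 V.

V_out ≈ 0.363 V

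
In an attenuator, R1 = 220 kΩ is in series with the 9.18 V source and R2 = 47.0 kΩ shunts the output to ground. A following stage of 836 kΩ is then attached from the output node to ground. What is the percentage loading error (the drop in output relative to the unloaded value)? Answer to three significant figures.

4.43 %

The divider's output (Thévenin) resistance is R1‖R2 = 38.73 kΩ.
Fractional drop under load = R_th/(R_th + R_L) = 38.73 / (38.73 + 836) = 0.04427.
So the output falls by 4.43 %.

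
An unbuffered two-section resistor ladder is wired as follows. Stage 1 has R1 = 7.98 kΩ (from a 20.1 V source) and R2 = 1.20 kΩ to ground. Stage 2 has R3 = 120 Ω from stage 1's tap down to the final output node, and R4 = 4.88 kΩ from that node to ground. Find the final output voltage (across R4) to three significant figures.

V_out ≈ 2.12 V

Stage 2 presents R3+R4 = 5000 Ω as a load on stage 1's tap.
Stage 1's lower leg becomes R2‖(R3+R4) = 967.7 Ω, so V_mid = 20.1 × 967.7/8948 = 2.174 V.
Stage 2 is itself unloaded: V_out = V_mid × R4/(R3+R4) = 2.174 × 4880/5000 = 2.12 V.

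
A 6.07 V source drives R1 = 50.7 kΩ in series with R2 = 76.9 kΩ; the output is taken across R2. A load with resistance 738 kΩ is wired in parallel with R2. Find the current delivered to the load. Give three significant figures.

R2‖R_L = 69.64 kΩ; V_out = 6.07 × 69.64/120.3 = 3.513 V.
I_L = V_out / R_L = 3.513 / 738 kΩ = 4.76 µA.

I_L ≈ 4.76 µA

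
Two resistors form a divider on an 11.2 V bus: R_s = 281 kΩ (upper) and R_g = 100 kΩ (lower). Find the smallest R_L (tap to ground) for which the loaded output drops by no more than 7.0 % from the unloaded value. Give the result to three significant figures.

Output resistance R_th = R_s‖R_g = (281 × 100)/381.0 = 73.75 kΩ.
The fractional drop is R_th/(R_th + R_L); requiring this ≤ 0.0700 gives R_L ≥ R_th(1/0.0700 − 1) = 73.75 × 13.29 = 980 kΩ.

R_L(min) ≈ 980 kΩ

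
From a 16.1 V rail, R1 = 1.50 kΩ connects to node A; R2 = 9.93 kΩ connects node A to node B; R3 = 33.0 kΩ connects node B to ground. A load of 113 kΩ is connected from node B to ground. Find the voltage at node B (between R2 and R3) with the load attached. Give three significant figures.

V ≈ 11.1 V

At node B, R3 is in parallel with the load: R3‖R_L = 25.54 kΩ.
Below node A the resistance is R2 + (R3‖R_L) = 35.47 kΩ, so V_A = 16.1 × 35.47/36.97 = 15.45 V.
Then V_B = V_A × (R3‖R_L)/(R2 + R3‖R_L) = 15.45 × 25.54/35.47 = 11.1 V.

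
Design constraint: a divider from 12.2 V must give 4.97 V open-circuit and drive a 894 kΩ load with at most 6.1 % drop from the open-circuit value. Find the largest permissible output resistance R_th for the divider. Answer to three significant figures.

R_th ≤ 58.1 kΩ

Loading drop = R_th/(R_th + R_L) ≤ 0.0610, so R_th ≤ R_L · ε/(1−ε) = 894 kΩ × 0.0610/0.9390 = 58.1 kΩ.
(Any R1, R2 with R2/(R1+R2) = 0.407 and R1‖R2 ≤ 58.1 kΩ will meet the spec.)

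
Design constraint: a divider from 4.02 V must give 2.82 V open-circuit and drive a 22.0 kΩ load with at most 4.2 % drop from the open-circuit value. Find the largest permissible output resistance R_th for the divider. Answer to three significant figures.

R_th ≤ 965 Ω

Loading drop = R_th/(R_th + R_L) ≤ 0.0420, so R_th ≤ R_L · ε/(1−ε) = 22.0 kΩ × 0.0420/0.9580 = 965 Ω.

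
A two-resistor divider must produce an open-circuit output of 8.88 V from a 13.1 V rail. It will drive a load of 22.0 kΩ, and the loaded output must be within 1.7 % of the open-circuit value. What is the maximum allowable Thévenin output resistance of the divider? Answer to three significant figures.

Loading drop = R_th/(R_th + R_L) ≤ 0.0170, so R_th ≤ R_L · ε/(1−ε) = 22.0 kΩ × 0.0170/0.9830 = 380 Ω.

R_th ≤ 380 Ω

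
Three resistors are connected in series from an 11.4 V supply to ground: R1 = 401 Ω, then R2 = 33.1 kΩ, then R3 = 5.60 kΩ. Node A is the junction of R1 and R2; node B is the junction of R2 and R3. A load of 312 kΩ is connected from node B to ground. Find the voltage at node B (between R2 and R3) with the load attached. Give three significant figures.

V ≈ 1.61 V

At node B, R3 is in parallel with the load: R3‖R_L = 5501 Ω.
Below node A the resistance is R2 + (R3‖R_L) = 38600 Ω, so V_A = 11.4 × 38600/39000 = 11.28 V.
Then V_B = V_A × (R3‖R_L)/(R2 + R3‖R_L) = 11.28 × 5501/38600 = 1.61 V.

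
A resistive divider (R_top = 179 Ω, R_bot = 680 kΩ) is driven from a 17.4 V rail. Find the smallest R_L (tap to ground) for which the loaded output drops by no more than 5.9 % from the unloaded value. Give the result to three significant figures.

Output resistance R_th = R_top‖R_bot = (179 × 680000)/680200 = 179.0 Ω.
The fractional drop is R_th/(R_th + R_L); requiring this ≤ 0.0590 gives R_L ≥ R_th(1/0.0590 − 1) = 179.0 × 15.95 = 2.85 kΩ.

R_L(min) ≈ 2.85 kΩ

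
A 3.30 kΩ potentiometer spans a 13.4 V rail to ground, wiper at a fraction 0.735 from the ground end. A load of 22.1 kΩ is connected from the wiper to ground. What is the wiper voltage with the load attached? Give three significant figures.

The wiper splits the pot into (1−α)R = 874.5 Ω above and αR = 2426 Ω below.
Lower section ‖ load = 2186 Ω.
V_wiper = 13.4 × 2186/(874.5 + 2186) = 9.57 V.

V ≈ 9.57 V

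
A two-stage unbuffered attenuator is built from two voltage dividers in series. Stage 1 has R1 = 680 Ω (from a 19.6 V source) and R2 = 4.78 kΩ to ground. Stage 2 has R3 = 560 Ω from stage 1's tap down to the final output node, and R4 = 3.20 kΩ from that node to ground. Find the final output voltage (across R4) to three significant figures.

V_out ≈ 12.6 V

Stage 2 presents R3+R4 = 3760 Ω as a load on stage 1's tap.
Stage 1's lower leg becomes R2‖(R3+R4) = 2105 Ω, so V_mid = 19.6 × 2105/2785 = 14.81 V.
Stage 2 is itself unloaded: V_out = V_mid × R4/(R3+R4) = 14.81 × 3200/3760 = 12.6 V.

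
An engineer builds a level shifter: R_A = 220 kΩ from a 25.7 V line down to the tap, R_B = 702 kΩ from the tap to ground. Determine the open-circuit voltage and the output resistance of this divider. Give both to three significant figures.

V_th is the open-circuit tap voltage: 25.7 × 702/(220 + 702) = 19.6 V.
With the supply zeroed, R_A and R_B appear in parallel from the tap: R_th = R_A‖R_B = (220 × 702)/922.0 = 168 kΩ.

V_th = 19.6 V, R_th = 168 kΩ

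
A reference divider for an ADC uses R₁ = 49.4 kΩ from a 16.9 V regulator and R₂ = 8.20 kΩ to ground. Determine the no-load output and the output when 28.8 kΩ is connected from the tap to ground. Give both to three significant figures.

Unloaded: 2.41 V; loaded: 1.93 V

Open-circuit: V = 16.9 × 8.20/(49.4 + 8.20) = 2.41 V.
With the load, R₂ becomes R₂‖R_L = 6.383 kΩ, so V = 16.9 × 6.383/55.78 = 1.93 V.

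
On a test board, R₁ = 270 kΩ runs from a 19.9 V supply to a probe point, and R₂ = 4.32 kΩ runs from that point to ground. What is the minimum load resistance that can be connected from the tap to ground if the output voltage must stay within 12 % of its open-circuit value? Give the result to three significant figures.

R_L(min) ≈ 31.2 kΩ

Output resistance R_th = R₁‖R₂ = (270 × 4.32)/274.3 = 4.252 kΩ.
The fractional drop is R_th/(R_th + R_L); requiring this ≤ 0.120 gives R_L ≥ R_th(1/0.120 − 1) = 4.252 × 7.333 = 31.2 kΩ.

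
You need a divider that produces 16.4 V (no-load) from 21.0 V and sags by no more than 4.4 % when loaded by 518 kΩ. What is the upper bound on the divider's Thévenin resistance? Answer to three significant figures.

Loading drop = R_th/(R_th + R_L) ≤ 0.0440, so R_th ≤ R_L · ε/(1−ε) = 518 kΩ × 0.0440/0.9560 = 23.8 kΩ.

R_th ≤ 23.8 kΩ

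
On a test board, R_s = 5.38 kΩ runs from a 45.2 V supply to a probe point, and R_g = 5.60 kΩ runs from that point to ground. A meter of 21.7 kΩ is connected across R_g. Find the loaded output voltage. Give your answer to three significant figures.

The load sits in parallel with R_g: R_g‖R_L = (5.60 × 21.7) / (5.60 + 21.7) = 4.451 kΩ.
V_out = 45.2 × 4.451 / (5.38 + 4.451) = 45.2 × 4.451/9.831 = 20.5 V.

V_out ≈ 20.5 V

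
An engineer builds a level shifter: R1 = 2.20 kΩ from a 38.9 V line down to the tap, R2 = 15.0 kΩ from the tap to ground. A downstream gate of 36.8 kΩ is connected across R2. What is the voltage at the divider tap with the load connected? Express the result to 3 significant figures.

The load sits in parallel with R2: R2‖R_L = (15.0 × 36.8) / (15.0 + 36.8) = 10.66 kΩ.
V_out = 38.9 × 10.66 / (2.20 + 10.66) = 38.9 × 10.66/12.86 = 32.2 V.
(Unloaded it would have been 33.9 V.)

V_out ≈ 32.2 V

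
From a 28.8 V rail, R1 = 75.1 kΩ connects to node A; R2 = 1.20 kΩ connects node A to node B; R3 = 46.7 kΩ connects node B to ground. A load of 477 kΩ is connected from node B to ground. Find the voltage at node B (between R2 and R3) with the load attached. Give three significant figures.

V ≈ 10.3 V

At node B, R3 is in parallel with the load: R3‖R_L = 42.54 kΩ.
Below node A the resistance is R2 + (R3‖R_L) = 43.74 kΩ, so V_A = 28.8 × 43.74/118.8 = 10.60 V.
Then V_B = V_A × (R3‖R_L)/(R2 + R3‖R_L) = 10.60 × 42.54/43.74 = 10.3 V.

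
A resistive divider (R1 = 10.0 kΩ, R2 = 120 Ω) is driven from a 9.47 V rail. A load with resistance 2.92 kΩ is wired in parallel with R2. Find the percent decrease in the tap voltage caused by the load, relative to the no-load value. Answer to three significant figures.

The divider's output (Thévenin) resistance is R1‖R2 = 118.6 Ω.
Fractional drop under load = R_th/(R_th + R_L) = 118.6 / (118.6 + 2920) = 0.03902.
So the output falls by 3.90 %.

3.90 %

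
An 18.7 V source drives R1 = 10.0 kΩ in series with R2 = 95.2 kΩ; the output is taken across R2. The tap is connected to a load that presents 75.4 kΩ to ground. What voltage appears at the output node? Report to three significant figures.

The load sits in parallel with R2: R2‖R_L = (95.2 × 75.4) / (95.2 + 75.4) = 42.08 kΩ.
V_out = 18.7 × 42.08 / (10.0 + 42.08) = 18.7 × 42.08/52.08 = 15.1 V.

V_out ≈ 15.1 V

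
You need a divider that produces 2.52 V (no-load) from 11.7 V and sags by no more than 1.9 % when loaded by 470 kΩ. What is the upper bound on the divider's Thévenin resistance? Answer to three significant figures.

R_th ≤ 9.10 kΩ

Loading drop = R_th/(R_th + R_L) ≤ 0.0190, so R_th ≤ R_L · ε/(1−ε) = 470 kΩ × 0.0190/0.9810 = 9.10 kΩ.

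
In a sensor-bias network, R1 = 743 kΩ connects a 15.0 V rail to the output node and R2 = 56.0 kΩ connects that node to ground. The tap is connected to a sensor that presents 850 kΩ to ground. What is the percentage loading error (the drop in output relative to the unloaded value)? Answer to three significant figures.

The divider's output (Thévenin) resistance is R1‖R2 = 52.08 kΩ.
Fractional drop under load = R_th/(R_th + R_L) = 52.08 / (52.08 + 850) = 0.05773.
So the output falls by 5.77 %.

5.77 %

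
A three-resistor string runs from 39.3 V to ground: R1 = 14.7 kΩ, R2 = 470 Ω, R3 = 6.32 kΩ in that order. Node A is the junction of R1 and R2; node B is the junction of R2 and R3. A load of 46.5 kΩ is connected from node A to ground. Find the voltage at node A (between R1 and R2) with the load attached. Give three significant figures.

Below node A the series string R2+R3 = 6790 Ω sits in parallel with the 46500 Ω load: 5925 Ω.
V_A = 39.3 × 5925/(14700 + 5925) = 11.3 V.

V ≈ 11.3 V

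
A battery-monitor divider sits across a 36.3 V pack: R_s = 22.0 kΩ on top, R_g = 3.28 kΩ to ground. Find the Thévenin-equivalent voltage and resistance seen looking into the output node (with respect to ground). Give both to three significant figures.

V_th is the open-circuit tap voltage: 36.3 × 3.28/(22.0 + 3.28) = 4.71 V.
With the supply zeroed, R_s and R_g appear in parallel from the tap: R_th = R_s‖R_g = (22.0 × 3.28)/25.28 = 2.85 kΩ.

V_th = 4.71 V, R_th = 2.85 kΩ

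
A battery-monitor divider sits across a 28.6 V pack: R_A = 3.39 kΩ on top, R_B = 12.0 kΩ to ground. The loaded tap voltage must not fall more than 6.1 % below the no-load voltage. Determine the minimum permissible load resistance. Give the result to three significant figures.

Output resistance R_th = R_A‖R_B = (3.39 × 12.0)/15.39 = 2.643 kΩ.
The fractional drop is R_th/(R_th + R_L); requiring this ≤ 0.0610 gives R_L ≥ R_th(1/0.0610 − 1) = 2.643 × 15.39 = 40.7 kΩ.

R_L(min) ≈ 40.7 kΩ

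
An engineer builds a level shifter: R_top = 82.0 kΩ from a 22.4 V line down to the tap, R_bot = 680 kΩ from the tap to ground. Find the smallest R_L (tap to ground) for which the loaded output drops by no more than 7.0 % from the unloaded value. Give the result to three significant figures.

Output resistance R_th = R_top‖R_bot = (82.0 × 680)/762.0 = 73.18 kΩ.
The fractional drop is R_th/(R_th + R_L); requiring this ≤ 0.0700 gives R_L ≥ R_th(1/0.0700 − 1) = 73.18 × 13.29 = 972 kΩ.

R_L(min) ≈ 972 kΩ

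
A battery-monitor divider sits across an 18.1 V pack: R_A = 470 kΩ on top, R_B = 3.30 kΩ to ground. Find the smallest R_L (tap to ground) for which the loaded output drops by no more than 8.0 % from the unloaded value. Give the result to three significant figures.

Output resistance R_th = R_A‖R_B = (470 × 3.30)/473.3 = 3.277 kΩ.
The fractional drop is R_th/(R_th + R_L); requiring this ≤ 0.0800 gives R_L ≥ R_th(1/0.0800 − 1) = 3.277 × 11.50 = 37.7 kΩ.

R_L(min) ≈ 37.7 kΩ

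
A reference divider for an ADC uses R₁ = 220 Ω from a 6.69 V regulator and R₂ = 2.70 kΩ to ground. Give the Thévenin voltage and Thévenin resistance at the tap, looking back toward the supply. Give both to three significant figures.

V_th = 6.19 V, R_th = 203 Ω

V_th is the open-circuit tap voltage: 6.69 × 2700/(220 + 2700) = 6.19 V.
With the supply zeroed, R₁ and R₂ appear in parallel from the tap: R_th = R₁‖R₂ = (220 × 2700)/2920 = 203 Ω.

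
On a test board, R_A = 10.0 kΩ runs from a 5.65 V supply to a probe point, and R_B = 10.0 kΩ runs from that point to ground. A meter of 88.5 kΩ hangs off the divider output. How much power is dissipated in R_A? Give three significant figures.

Total resistance from the source is R_A + (R_B‖R_L) = 18.98 kΩ, so I = 5.65/18.98 kΩ = 0.2976 mA.
P = I²·R_A = (0.2976 mA)² × 10.0 kΩ = 0.886 mW.

P ≈ 0.886 mW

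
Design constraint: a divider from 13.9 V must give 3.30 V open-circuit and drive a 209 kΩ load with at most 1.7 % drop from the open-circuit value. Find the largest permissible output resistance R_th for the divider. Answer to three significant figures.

R_th ≤ 3.61 kΩ

Loading drop = R_th/(R_th + R_L) ≤ 0.0170, so R_th ≤ R_L · ε/(1−ε) = 209 kΩ × 0.0170/0.9830 = 3.61 kΩ.
(Any R1, R2 with R2/(R1+R2) = 0.237 and R1‖R2 ≤ 3.61 kΩ will meet the spec.)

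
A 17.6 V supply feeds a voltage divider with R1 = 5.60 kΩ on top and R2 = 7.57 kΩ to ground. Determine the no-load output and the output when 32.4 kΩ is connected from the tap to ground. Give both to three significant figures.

Unloaded: 10.1 V; loaded: 9.20 V

Open-circuit: V = 17.6 × 7.57/(5.60 + 7.57) = 10.1 V.
With the load, R2 becomes R2‖R_L = 6.136 kΩ, so V = 17.6 × 6.136/11.74 = 9.20 V.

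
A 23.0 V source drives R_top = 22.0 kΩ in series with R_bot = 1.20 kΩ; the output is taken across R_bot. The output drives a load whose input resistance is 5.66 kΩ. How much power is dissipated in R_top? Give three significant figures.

Total resistance from the source is R_top + (R_bot‖R_L) = 22.99 kΩ, so I = 23.0/22.99 kΩ = 1.000 mA.
P = I²·R_top = (1.000 mA)² × 22.0 kΩ = 22.0 mW.

P ≈ 22.0 mW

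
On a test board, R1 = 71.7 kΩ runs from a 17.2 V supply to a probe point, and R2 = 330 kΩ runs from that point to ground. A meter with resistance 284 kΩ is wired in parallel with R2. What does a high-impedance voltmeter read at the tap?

The load sits in parallel with R2: R2‖R_L = (330 × 284) / (330 + 284) = 152.6 kΩ.
V_out = 17.2 × 152.6 / (71.7 + 152.6) = 17.2 × 152.6/224.3 = 11.7 V.

V_out ≈ 11.7 V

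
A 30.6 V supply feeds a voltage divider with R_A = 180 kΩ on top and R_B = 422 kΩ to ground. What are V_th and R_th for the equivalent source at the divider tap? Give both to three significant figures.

V_th = 21.5 V, R_th = 126 kΩ

V_th is the open-circuit tap voltage: 30.6 × 422/(180 + 422) = 21.5 V.
With the supply zeroed, R_A and R_B appear in parallel from the tap: R_th = R_A‖R_B = (180 × 422)/602.0 = 126 kΩ.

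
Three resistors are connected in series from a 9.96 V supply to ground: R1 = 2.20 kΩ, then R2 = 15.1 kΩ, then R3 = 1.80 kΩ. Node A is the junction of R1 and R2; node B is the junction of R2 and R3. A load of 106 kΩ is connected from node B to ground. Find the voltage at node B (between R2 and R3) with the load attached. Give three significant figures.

V ≈ 0.924 V

At node B, R3 is in parallel with the load: R3‖R_L = 1.770 kΩ.
Below node A the resistance is R2 + (R3‖R_L) = 16.87 kΩ, so V_A = 9.96 × 16.87/19.07 = 8.811 V.
Then V_B = V_A × (R3‖R_L)/(R2 + R3‖R_L) = 8.811 × 1.770/16.87 = 0.924 V.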